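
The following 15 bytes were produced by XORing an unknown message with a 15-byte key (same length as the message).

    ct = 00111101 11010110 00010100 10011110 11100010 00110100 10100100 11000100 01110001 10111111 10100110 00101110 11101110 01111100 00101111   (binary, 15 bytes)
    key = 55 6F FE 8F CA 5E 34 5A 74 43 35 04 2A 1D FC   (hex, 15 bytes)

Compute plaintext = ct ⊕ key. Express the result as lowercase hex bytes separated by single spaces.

XOR is its own inverse, so applying the key byte-wise gives the result directly.
3d ^ 55 = 68
d6 ^ 6f = b9
14 ^ fe = ea
9e ^ 8f = 11
e2 ^ ca = 28
34 ^ 5e = 6a
a4 ^ 34 = 90
c4 ^ 5a = 9e
71 ^ 74 = 05
bf ^ 43 = fc
a6 ^ 35 = 93
2e ^ 04 = 2a
ee ^ 2a = c4
7c ^ 1d = 61
2f ^ fc = d3

68 b9 ea 11 28 6a 90 9e 05 fc 93 2a c4 61 d3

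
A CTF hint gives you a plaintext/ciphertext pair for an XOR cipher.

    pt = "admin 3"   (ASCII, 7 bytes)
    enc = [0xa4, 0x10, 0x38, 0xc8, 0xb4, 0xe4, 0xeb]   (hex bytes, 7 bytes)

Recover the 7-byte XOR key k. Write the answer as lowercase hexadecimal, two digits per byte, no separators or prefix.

Since enc = pt ⊕ k, XORing both sides with pt gives k = pt ⊕ enc.
61 ⊕ a4 = c5
64 ⊕ 10 = 74
6d ⊕ 38 = 55
69 ⊕ c8 = a1
6e ⊕ b4 = da
20 ⊕ e4 = c4
33 ⊕ eb = d8

c57455a1dac4d8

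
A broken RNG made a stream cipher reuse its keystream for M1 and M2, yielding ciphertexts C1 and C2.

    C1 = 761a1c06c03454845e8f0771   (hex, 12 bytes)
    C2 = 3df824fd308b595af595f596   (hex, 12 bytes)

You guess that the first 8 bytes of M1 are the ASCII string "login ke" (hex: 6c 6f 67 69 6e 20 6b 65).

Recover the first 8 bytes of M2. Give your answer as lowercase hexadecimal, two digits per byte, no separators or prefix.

First, C1 ⊕ C2 = (M1 ⊕ K) ⊕ (M2 ⊕ K) = M1 ⊕ M2, so the key drops out. Then M2 = (M1 ⊕ M2) ⊕ M1 over the first 8 bytes.
byte 0: (76 xor 3d) xor 6c = 4b xor 6c = 27
byte 1: (1a xor f8) xor 6f = e2 xor 6f = 8d
byte 2: (1c xor 24) xor 67 = 38 xor 67 = 5f
byte 3: (06 xor fd) xor 69 = fb xor 69 = 92
byte 4: (c0 xor 30) xor 6e = f0 xor 6e = 9e
byte 5: (34 xor 8b) xor 20 = bf xor 20 = 9f
byte 6: (54 xor 59) xor 6b = 0d xor 6b = 66
byte 7: (84 xor 5a) xor 65 = de xor 65 = bb

278d5f929e9f66bb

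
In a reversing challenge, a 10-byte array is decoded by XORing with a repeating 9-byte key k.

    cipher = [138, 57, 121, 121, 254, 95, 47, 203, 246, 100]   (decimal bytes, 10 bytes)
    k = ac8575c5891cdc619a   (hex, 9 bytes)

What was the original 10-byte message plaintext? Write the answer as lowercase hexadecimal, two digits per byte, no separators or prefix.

26bc0cbc7743f3aa6cc8

The 9-byte key repeats, so the effective keystream is ac 85 75 c5 89 1c dc 61 9a ac.
byte 0: 8a ⊕ ac = 26
byte 1: 39 ⊕ 85 = bc
byte 2: 79 ⊕ 75 = 0c
byte 3: 79 ⊕ c5 = bc
byte 4: fe ⊕ 89 = 77
byte 5: 5f ⊕ 1c = 43
byte 6: 2f ⊕ dc = f3
byte 7: cb ⊕ 61 = aa
byte 8: f6 ⊕ 9a = 6c
byte 9: 64 ⊕ ac = c8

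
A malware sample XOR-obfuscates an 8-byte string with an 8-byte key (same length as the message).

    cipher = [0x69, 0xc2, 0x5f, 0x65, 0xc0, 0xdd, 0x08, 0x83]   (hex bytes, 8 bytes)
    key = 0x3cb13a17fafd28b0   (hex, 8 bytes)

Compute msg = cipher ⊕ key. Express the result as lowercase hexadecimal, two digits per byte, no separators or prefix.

557365723a202033

69 ⊕ 3c = 55
c2 ⊕ b1 = 73
5f ⊕ 3a = 65
65 ⊕ 17 = 72
c0 ⊕ fa = 3a
dd ⊕ fd = 20
08 ⊕ 28 = 20
83 ⊕ b0 = 33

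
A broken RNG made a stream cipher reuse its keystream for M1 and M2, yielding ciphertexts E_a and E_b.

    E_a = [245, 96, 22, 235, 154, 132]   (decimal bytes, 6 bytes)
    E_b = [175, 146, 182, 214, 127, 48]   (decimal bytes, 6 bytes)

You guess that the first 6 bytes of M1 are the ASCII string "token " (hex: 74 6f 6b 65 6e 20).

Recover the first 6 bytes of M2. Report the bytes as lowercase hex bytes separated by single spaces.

First, E_a ⊕ E_b = (M1 ⊕ K) ⊕ (M2 ⊕ K) = M1 ⊕ M2, so the key drops out. Then M2 = (M1 ⊕ M2) ⊕ M1 over the first 6 bytes.
byte 0: (f5 XOR af) XOR 74 = 5a XOR 74 = 2e
byte 1: (60 XOR 92) XOR 6f = f2 XOR 6f = 9d
byte 2: (16 XOR b6) XOR 6b = a0 XOR 6b = cb
byte 3: (eb XOR d6) XOR 65 = 3d XOR 65 = 58
byte 4: (9a XOR 7f) XOR 6e = e5 XOR 6e = 8b
byte 5: (84 XOR 30) XOR 20 = b4 XOR 20 = 94

2e 9d cb 58 8b 94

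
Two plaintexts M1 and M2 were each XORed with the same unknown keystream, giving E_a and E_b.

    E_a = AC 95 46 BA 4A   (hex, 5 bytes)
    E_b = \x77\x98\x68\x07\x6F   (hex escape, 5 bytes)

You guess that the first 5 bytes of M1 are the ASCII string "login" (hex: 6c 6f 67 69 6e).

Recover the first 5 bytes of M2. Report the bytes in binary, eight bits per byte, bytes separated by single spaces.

10110111 01100010 01001001 11010100 01001011

First, E_a ⊕ E_b = (M1 ⊕ K) ⊕ (M2 ⊕ K) = M1 ⊕ M2, so the key drops out. Then M2 = (M1 ⊕ M2) ⊕ M1 over the first 5 bytes.
byte 0: (ac xor 77) xor 6c = db xor 6c = b7
byte 1: (95 xor 98) xor 6f = 0d xor 6f = 62
byte 2: (46 xor 68) xor 67 = 2e xor 67 = 49
byte 3: (ba xor 07) xor 69 = bd xor 69 = d4
byte 4: (4a xor 6f) xor 6e = 25 xor 6e = 4b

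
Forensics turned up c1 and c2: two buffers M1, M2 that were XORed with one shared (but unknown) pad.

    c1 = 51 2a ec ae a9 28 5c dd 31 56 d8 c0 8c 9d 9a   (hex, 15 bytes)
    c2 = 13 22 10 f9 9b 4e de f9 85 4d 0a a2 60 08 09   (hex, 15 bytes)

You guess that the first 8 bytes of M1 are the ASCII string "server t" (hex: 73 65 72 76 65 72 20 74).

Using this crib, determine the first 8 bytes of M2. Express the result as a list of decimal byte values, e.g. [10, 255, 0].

[49, 109, 142, 33, 87, 20, 162, 80]

First, c1 ⊕ c2 = (M1 ⊕ K) ⊕ (M2 ⊕ K) = M1 ⊕ M2, so the key drops out. Then M2 = (M1 ⊕ M2) ⊕ M1 over the first 8 bytes.
byte 0: (51 ⊕ 13) ⊕ 73 = 42 ⊕ 73 = 31
byte 1: (2a ⊕ 22) ⊕ 65 = 08 ⊕ 65 = 6d
byte 2: (ec ⊕ 10) ⊕ 72 = fc ⊕ 72 = 8e
byte 3: (ae ⊕ f9) ⊕ 76 = 57 ⊕ 76 = 21
byte 4: (a9 ⊕ 9b) ⊕ 65 = 32 ⊕ 65 = 57
byte 5: (28 ⊕ 4e) ⊕ 72 = 66 ⊕ 72 = 14
byte 6: (5c ⊕ de) ⊕ 20 = 82 ⊕ 20 = a2
byte 7: (dd ⊕ f9) ⊕ 74 = 24 ⊕ 74 = 50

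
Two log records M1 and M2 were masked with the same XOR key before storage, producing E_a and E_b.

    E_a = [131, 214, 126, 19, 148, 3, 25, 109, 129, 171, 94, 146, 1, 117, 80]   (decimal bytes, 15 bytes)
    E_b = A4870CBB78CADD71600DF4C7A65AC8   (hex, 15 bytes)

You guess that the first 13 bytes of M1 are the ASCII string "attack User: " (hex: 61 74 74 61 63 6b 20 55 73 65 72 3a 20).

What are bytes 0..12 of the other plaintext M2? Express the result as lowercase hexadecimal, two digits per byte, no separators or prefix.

462506c98fa2e44992c3d86f87

First, E_a ⊕ E_b = (M1 ⊕ K) ⊕ (M2 ⊕ K) = M1 ⊕ M2, so the key drops out. Then M2 = (M1 ⊕ M2) ⊕ M1 over the first 13 bytes.
byte 0: (83 ^ a4) ^ 61 = 27 ^ 61 = 46
byte 1: (d6 ^ 87) ^ 74 = 51 ^ 74 = 25
byte 2: (7e ^ 0c) ^ 74 = 72 ^ 74 = 06
byte 3: (13 ^ bb) ^ 61 = a8 ^ 61 = c9
byte 4: (94 ^ 78) ^ 63 = ec ^ 63 = 8f
byte 5: (03 ^ ca) ^ 6b = c9 ^ 6b = a2
byte 6: (19 ^ dd) ^ 20 = c4 ^ 20 = e4
byte 7: (6d ^ 71) ^ 55 = 1c ^ 55 = 49
byte 8: (81 ^ 60) ^ 73 = e1 ^ 73 = 92
byte 9: (ab ^ 0d) ^ 65 = a6 ^ 65 = c3
byte 10: (5e ^ f4) ^ 72 = aa ^ 72 = d8
byte 11: (92 ^ c7) ^ 3a = 55 ^ 3a = 6f
byte 12: (01 ^ a6) ^ 20 = a7 ^ 20 = 87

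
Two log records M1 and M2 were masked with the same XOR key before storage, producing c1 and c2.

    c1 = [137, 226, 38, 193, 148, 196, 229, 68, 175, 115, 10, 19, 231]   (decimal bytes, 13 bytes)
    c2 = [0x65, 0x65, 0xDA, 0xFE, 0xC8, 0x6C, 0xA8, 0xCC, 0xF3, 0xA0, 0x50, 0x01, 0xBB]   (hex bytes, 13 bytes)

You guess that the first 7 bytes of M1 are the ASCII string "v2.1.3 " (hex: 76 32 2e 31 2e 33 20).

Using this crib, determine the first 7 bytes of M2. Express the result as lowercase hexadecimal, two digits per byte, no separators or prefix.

First, c1 ⊕ c2 = (M1 ⊕ K) ⊕ (M2 ⊕ K) = M1 ⊕ M2, so the key drops out. Then M2 = (M1 ⊕ M2) ⊕ M1 over the first 7 bytes.
byte 0: (89 ^ 65) ^ 76 = ec ^ 76 = 9a
byte 1: (e2 ^ 65) ^ 32 = 87 ^ 32 = b5
byte 2: (26 ^ da) ^ 2e = fc ^ 2e = d2
byte 3: (c1 ^ fe) ^ 31 = 3f ^ 31 = 0e
byte 4: (94 ^ c8) ^ 2e = 5c ^ 2e = 72
byte 5: (c4 ^ 6c) ^ 33 = a8 ^ 33 = 9b
byte 6: (e5 ^ a8) ^ 20 = 4d ^ 20 = 6d

9ab5d20e729b6d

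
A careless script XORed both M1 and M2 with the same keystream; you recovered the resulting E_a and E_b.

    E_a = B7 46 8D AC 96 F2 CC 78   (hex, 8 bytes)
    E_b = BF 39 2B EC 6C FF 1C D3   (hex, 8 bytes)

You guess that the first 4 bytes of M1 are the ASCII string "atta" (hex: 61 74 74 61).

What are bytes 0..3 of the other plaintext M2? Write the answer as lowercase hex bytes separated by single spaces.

First, E_a ⊕ E_b = (M1 ⊕ K) ⊕ (M2 ⊕ K) = M1 ⊕ M2, so the key drops out. Then M2 = (M1 ⊕ M2) ⊕ M1 over the first 4 bytes.
byte 0: (b7 xor bf) xor 61 = 08 xor 61 = 69
byte 1: (46 xor 39) xor 74 = 7f xor 74 = 0b
byte 2: (8d xor 2b) xor 74 = a6 xor 74 = d2
byte 3: (ac xor ec) xor 61 = 40 xor 61 = 21

69 0b d2 21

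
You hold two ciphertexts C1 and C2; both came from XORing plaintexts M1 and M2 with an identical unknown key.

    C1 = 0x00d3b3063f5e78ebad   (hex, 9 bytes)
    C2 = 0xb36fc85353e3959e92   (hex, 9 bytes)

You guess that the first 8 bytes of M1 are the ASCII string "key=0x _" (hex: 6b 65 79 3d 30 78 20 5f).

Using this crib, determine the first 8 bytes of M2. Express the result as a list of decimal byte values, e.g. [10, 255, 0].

[216, 217, 2, 104, 92, 197, 205, 42]

First, C1 ⊕ C2 = (M1 ⊕ K) ⊕ (M2 ⊕ K) = M1 ⊕ M2, so the key drops out. Then M2 = (M1 ⊕ M2) ⊕ M1 over the first 8 bytes.
byte 0: (00 ^ b3) ^ 6b = b3 ^ 6b = d8
byte 1: (d3 ^ 6f) ^ 65 = bc ^ 65 = d9
byte 2: (b3 ^ c8) ^ 79 = 7b ^ 79 = 02
byte 3: (06 ^ 53) ^ 3d = 55 ^ 3d = 68
byte 4: (3f ^ 53) ^ 30 = 6c ^ 30 = 5c
byte 5: (5e ^ e3) ^ 78 = bd ^ 78 = c5
byte 6: (78 ^ 95) ^ 20 = ed ^ 20 = cd
byte 7: (eb ^ 9e) ^ 5f = 75 ^ 5f = 2a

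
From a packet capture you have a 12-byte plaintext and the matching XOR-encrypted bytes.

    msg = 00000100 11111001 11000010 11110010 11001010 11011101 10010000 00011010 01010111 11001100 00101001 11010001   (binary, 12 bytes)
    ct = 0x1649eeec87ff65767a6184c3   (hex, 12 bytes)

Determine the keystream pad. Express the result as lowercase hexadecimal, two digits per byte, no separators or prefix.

12b02c1e4d22f56c2dadad12

Since ct = msg ⊕ pad, XORing both sides with msg gives pad = msg ⊕ ct.
00000100 ⊕ 00010110 = 00010010
11111001 ⊕ 01001001 = 10110000
11000010 ⊕ 11101110 = 00101100
11110010 ⊕ 11101100 = 00011110
11001010 ⊕ 10000111 = 01001101
11011101 ⊕ 11111111 = 00100010
10010000 ⊕ 01100101 = 11110101
00011010 ⊕ 01110110 = 01101100
01010111 ⊕ 01111010 = 00101101
11001100 ⊕ 01100001 = 10101101
00101001 ⊕ 10000100 = 10101101
11010001 ⊕ 11000011 = 00010010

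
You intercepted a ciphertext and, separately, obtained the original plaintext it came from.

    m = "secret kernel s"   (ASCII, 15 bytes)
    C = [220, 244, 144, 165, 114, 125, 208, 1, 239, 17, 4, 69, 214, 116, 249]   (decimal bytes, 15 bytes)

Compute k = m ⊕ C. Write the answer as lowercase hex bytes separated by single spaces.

Since C = m ⊕ k, XORing both sides with m gives k = m ⊕ C.
115 ^ 220 = 175
101 ^ 244 = 145
 99 ^ 144 = 243
114 ^ 165 = 215
101 ^ 114 =  23
116 ^ 125 =   9
 32 ^ 208 = 240
107 ^   1 = 106
101 ^ 239 = 138
114 ^  17 =  99
110 ^   4 = 106
101 ^  69 =  32
108 ^ 214 = 186
 32 ^ 116 =  84
115 ^ 249 = 138

af 91 f3 d7 17 09 f0 6a 8a 63 6a 20 ba 54 8a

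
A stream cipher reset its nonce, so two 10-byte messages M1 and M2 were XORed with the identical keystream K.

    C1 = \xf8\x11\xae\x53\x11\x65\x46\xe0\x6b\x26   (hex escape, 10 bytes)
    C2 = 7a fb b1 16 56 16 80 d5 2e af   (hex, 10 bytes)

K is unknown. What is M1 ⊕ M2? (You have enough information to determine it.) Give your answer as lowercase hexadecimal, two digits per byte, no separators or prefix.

C1 ⊕ C2 = (M1 ⊕ K) ⊕ (M2 ⊕ K) = M1 ⊕ M2 — the shared key cancels under XOR.
248 xor 122 = 130
 17 xor 251 = 234
174 xor 177 =  31
 83 xor  22 =  69
 17 xor  86 =  71
101 xor  22 = 115
 70 xor 128 = 198
224 xor 213 =  53
107 xor  46 =  69
 38 xor 175 = 137

82ea1f454773c6354589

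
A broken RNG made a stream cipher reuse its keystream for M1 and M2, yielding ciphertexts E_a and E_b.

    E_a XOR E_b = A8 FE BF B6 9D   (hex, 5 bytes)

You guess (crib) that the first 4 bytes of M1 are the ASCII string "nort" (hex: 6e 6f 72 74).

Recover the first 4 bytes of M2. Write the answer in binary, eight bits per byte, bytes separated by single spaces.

Since E_a ⊕ E_b = M1 ⊕ M2, XORing with the guessed M1 bytes yields the corresponding M2 bytes: M2 = (E_a ⊕ E_b) ⊕ M1.
byte 0: a8 ^ 6e = c6
byte 1: fe ^ 6f = 91
byte 2: bf ^ 72 = cd
byte 3: b6 ^ 74 = c2

11000110 10010001 11001101 11000010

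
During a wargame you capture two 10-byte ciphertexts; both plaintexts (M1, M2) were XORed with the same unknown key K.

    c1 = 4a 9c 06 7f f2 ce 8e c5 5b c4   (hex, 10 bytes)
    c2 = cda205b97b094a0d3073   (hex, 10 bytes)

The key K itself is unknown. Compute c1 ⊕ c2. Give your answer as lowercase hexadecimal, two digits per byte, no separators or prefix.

c1 ⊕ c2 = (M1 ⊕ K) ⊕ (M2 ⊕ K) = M1 ⊕ M2 — the shared key cancels under XOR.
4a ⊕ cd = 87
9c ⊕ a2 = 3e
06 ⊕ 05 = 03
7f ⊕ b9 = c6
f2 ⊕ 7b = 89
ce ⊕ 09 = c7
8e ⊕ 4a = c4
c5 ⊕ 0d = c8
5b ⊕ 30 = 6b
c4 ⊕ 73 = b7

873e03c689c7c4c86bb7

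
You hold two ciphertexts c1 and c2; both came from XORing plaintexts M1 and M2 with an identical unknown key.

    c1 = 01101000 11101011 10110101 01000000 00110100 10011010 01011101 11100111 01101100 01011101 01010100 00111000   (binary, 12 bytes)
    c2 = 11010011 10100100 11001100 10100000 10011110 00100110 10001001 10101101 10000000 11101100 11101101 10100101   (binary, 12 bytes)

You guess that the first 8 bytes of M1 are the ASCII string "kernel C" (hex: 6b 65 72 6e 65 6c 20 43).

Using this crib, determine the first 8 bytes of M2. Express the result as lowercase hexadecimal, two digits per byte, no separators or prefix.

d02a0b8ecfd0f409

First, c1 ⊕ c2 = (M1 ⊕ K) ⊕ (M2 ⊕ K) = M1 ⊕ M2, so the key drops out. Then M2 = (M1 ⊕ M2) ⊕ M1 over the first 8 bytes.
byte 0: (68 xor d3) xor 6b = bb xor 6b = d0
byte 1: (eb xor a4) xor 65 = 4f xor 65 = 2a
byte 2: (b5 xor cc) xor 72 = 79 xor 72 = 0b
byte 3: (40 xor a0) xor 6e = e0 xor 6e = 8e
byte 4: (34 xor 9e) xor 65 = aa xor 65 = cf
byte 5: (9a xor 26) xor 6c = bc xor 6c = d0
byte 6: (5d xor 89) xor 20 = d4 xor 20 = f4
byte 7: (e7 xor ad) xor 43 = 4a xor 43 = 09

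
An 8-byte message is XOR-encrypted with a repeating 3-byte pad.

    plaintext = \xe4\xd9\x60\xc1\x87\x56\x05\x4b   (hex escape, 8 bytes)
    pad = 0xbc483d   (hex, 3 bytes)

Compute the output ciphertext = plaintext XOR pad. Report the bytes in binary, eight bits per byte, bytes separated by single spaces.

The 3-byte key repeats, so the effective keystream is bc 48 3d bc 48 3d bc 48.
byte 0: e4 ⊕ bc = 58
byte 1: d9 ⊕ 48 = 91
byte 2: 60 ⊕ 3d = 5d
byte 3: c1 ⊕ bc = 7d
byte 4: 87 ⊕ 48 = cf
byte 5: 56 ⊕ 3d = 6b
byte 6: 05 ⊕ bc = b9
byte 7: 4b ⊕ 48 = 03

01011000 10010001 01011101 01111101 11001111 01101011 10111001 00000011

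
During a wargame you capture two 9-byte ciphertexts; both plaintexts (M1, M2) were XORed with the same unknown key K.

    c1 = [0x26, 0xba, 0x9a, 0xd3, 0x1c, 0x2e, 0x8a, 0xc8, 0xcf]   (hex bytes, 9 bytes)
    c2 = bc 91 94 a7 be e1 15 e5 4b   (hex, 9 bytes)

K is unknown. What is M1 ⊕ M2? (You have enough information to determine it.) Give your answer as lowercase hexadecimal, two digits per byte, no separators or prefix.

9a2b0e74a2cf9f2d84

c1 ⊕ c2 = (M1 ⊕ K) ⊕ (M2 ⊕ K) = M1 ⊕ M2 — the shared key cancels under XOR.
byte 0: 26 xor bc = 9a
byte 1: ba xor 91 = 2b
byte 2: 9a xor 94 = 0e
byte 3: d3 xor a7 = 74
byte 4: 1c xor be = a2
byte 5: 2e xor e1 = cf
byte 6: 8a xor 15 = 9f
byte 7: c8 xor e5 = 2d
byte 8: cf xor 4b = 84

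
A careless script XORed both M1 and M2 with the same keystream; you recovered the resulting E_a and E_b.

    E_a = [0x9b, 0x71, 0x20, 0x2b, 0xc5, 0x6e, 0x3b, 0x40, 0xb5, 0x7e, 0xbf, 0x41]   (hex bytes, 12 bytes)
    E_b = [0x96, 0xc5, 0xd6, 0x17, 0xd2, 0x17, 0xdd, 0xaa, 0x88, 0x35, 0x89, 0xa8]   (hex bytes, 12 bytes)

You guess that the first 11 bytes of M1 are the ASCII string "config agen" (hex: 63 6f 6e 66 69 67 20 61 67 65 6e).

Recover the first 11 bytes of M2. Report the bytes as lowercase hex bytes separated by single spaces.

First, E_a ⊕ E_b = (M1 ⊕ K) ⊕ (M2 ⊕ K) = M1 ⊕ M2, so the key drops out. Then M2 = (M1 ⊕ M2) ⊕ M1 over the first 11 bytes.
byte 0: (9b XOR 96) XOR 63 = 0d XOR 63 = 6e
byte 1: (71 XOR c5) XOR 6f = b4 XOR 6f = db
byte 2: (20 XOR d6) XOR 6e = f6 XOR 6e = 98
byte 3: (2b XOR 17) XOR 66 = 3c XOR 66 = 5a
byte 4: (c5 XOR d2) XOR 69 = 17 XOR 69 = 7e
byte 5: (6e XOR 17) XOR 67 = 79 XOR 67 = 1e
byte 6: (3b XOR dd) XOR 20 = e6 XOR 20 = c6
byte 7: (40 XOR aa) XOR 61 = ea XOR 61 = 8b
byte 8: (b5 XOR 88) XOR 67 = 3d XOR 67 = 5a
byte 9: (7e XOR 35) XOR 65 = 4b XOR 65 = 2e
byte 10: (bf XOR 89) XOR 6e = 36 XOR 6e = 58

6e db 98 5a 7e 1e c6 8b 5a 2e 58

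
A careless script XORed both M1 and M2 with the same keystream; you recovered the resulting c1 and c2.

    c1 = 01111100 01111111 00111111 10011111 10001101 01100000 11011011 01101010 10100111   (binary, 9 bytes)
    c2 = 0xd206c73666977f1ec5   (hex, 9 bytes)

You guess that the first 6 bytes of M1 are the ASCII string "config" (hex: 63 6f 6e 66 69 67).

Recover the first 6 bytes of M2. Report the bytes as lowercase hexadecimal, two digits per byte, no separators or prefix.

First, c1 ⊕ c2 = (M1 ⊕ K) ⊕ (M2 ⊕ K) = M1 ⊕ M2, so the key drops out. Then M2 = (M1 ⊕ M2) ⊕ M1 over the first 6 bytes.
byte 0: (7c ⊕ d2) ⊕ 63 = ae ⊕ 63 = cd
byte 1: (7f ⊕ 06) ⊕ 6f = 79 ⊕ 6f = 16
byte 2: (3f ⊕ c7) ⊕ 6e = f8 ⊕ 6e = 96
byte 3: (9f ⊕ 36) ⊕ 66 = a9 ⊕ 66 = cf
byte 4: (8d ⊕ 66) ⊕ 69 = eb ⊕ 69 = 82
byte 5: (60 ⊕ 97) ⊕ 67 = f7 ⊕ 67 = 90

cd1696cf8290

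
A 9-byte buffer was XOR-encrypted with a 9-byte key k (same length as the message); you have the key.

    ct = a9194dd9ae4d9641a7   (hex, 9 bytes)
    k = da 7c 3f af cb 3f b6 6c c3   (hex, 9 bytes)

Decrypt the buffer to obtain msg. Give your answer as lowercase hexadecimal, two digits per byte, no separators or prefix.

XOR is its own inverse, so applying the key byte-wise gives the result directly.
a9 xor da = 73
19 xor 7c = 65
4d xor 3f = 72
d9 xor af = 76
ae xor cb = 65
4d xor 3f = 72
96 xor b6 = 20
41 xor 6c = 2d
a7 xor c3 = 64

736572766572202d64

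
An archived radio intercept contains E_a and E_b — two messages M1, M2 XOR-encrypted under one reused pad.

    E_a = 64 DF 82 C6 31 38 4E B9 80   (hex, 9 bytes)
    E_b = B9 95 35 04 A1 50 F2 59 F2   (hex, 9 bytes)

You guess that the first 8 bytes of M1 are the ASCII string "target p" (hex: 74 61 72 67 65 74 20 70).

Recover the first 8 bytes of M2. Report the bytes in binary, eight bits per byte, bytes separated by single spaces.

First, E_a ⊕ E_b = (M1 ⊕ K) ⊕ (M2 ⊕ K) = M1 ⊕ M2, so the key drops out. Then M2 = (M1 ⊕ M2) ⊕ M1 over the first 8 bytes.
byte 0: (64 xor b9) xor 74 = dd xor 74 = a9
byte 1: (df xor 95) xor 61 = 4a xor 61 = 2b
byte 2: (82 xor 35) xor 72 = b7 xor 72 = c5
byte 3: (c6 xor 04) xor 67 = c2 xor 67 = a5
byte 4: (31 xor a1) xor 65 = 90 xor 65 = f5
byte 5: (38 xor 50) xor 74 = 68 xor 74 = 1c
byte 6: (4e xor f2) xor 20 = bc xor 20 = 9c
byte 7: (b9 xor 59) xor 70 = e0 xor 70 = 90

10101001 00101011 11000101 10100101 11110101 00011100 10011100 10010000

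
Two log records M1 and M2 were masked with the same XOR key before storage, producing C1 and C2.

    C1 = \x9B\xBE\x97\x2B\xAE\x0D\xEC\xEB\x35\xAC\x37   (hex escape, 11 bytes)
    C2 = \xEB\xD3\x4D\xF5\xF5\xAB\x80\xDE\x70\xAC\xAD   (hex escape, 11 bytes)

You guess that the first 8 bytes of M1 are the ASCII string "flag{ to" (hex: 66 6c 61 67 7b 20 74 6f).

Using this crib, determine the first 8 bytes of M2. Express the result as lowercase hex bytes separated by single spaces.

First, C1 ⊕ C2 = (M1 ⊕ K) ⊕ (M2 ⊕ K) = M1 ⊕ M2, so the key drops out. Then M2 = (M1 ⊕ M2) ⊕ M1 over the first 8 bytes.
byte 0: (9b XOR eb) XOR 66 = 70 XOR 66 = 16
byte 1: (be XOR d3) XOR 6c = 6d XOR 6c = 01
byte 2: (97 XOR 4d) XOR 61 = da XOR 61 = bb
byte 3: (2b XOR f5) XOR 67 = de XOR 67 = b9
byte 4: (ae XOR f5) XOR 7b = 5b XOR 7b = 20
byte 5: (0d XOR ab) XOR 20 = a6 XOR 20 = 86
byte 6: (ec XOR 80) XOR 74 = 6c XOR 74 = 18
byte 7: (eb XOR de) XOR 6f = 35 XOR 6f = 5a

16 01 bb b9 20 86 18 5a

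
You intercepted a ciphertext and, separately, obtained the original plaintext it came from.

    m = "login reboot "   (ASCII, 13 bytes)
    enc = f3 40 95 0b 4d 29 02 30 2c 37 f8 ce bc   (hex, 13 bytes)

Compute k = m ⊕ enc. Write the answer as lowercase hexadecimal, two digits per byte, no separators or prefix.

9f2ff262230970554e5897ba9c

Since enc = m ⊕ k, XORing both sides with m gives k = m ⊕ enc.
byte 0: 108 XOR 243 = 159
byte 1: 111 XOR  64 =  47
byte 2: 103 XOR 149 = 242
byte 3: 105 XOR  11 =  98
byte 4: 110 XOR  77 =  35
byte 5:  32 XOR  41 =   9
byte 6: 114 XOR   2 = 112
byte 7: 101 XOR  48 =  85
byte 8:  98 XOR  44 =  78
byte 9: 111 XOR  55 =  88
byte 10: 111 XOR 248 = 151
byte 11: 116 XOR 206 = 186
byte 12:  32 XOR 188 = 156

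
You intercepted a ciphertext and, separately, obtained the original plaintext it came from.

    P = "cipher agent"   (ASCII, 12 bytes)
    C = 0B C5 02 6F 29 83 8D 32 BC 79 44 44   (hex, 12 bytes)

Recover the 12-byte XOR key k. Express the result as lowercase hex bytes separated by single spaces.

Since C = P ⊕ k, XORing both sides with P gives k = P ⊕ C.
63 ^ 0b = 68
69 ^ c5 = ac
70 ^ 02 = 72
68 ^ 6f = 07
65 ^ 29 = 4c
72 ^ 83 = f1
20 ^ 8d = ad
61 ^ 32 = 53
67 ^ bc = db
65 ^ 79 = 1c
6e ^ 44 = 2a
74 ^ 44 = 30

68 ac 72 07 4c f1 ad 53 db 1c 2a 30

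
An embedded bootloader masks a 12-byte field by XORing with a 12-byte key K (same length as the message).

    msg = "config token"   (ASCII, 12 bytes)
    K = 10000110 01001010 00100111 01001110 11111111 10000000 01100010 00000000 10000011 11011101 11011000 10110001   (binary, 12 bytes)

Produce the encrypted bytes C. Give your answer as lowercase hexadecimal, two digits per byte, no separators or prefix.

e525492896e74274ecb6bddf

byte 0: 63 XOR 86 = e5
byte 1: 6f XOR 4a = 25
byte 2: 6e XOR 27 = 49
byte 3: 66 XOR 4e = 28
byte 4: 69 XOR ff = 96
byte 5: 67 XOR 80 = e7
byte 6: 20 XOR 62 = 42
byte 7: 74 XOR 00 = 74
byte 8: 6f XOR 83 = ec
byte 9: 6b XOR dd = b6
byte 10: 65 XOR d8 = bd
byte 11: 6e XOR b1 = df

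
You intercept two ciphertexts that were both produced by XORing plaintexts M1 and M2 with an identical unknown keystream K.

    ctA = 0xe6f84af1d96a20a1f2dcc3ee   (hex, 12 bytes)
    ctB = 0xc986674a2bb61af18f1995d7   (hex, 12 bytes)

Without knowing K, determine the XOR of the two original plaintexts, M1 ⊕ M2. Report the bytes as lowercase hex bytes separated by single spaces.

2f 7e 2d bb f2 dc 3a 50 7d c5 56 39

ctA ⊕ ctB = (M1 ⊕ K) ⊕ (M2 ⊕ K) = M1 ⊕ M2 — the shared key cancels under XOR.
byte 0: e6 XOR c9 = 2f
byte 1: f8 XOR 86 = 7e
byte 2: 4a XOR 67 = 2d
byte 3: f1 XOR 4a = bb
byte 4: d9 XOR 2b = f2
byte 5: 6a XOR b6 = dc
byte 6: 20 XOR 1a = 3a
byte 7: a1 XOR f1 = 50
byte 8: f2 XOR 8f = 7d
byte 9: dc XOR 19 = c5
byte 10: c3 XOR 95 = 56
byte 11: ee XOR d7 = 39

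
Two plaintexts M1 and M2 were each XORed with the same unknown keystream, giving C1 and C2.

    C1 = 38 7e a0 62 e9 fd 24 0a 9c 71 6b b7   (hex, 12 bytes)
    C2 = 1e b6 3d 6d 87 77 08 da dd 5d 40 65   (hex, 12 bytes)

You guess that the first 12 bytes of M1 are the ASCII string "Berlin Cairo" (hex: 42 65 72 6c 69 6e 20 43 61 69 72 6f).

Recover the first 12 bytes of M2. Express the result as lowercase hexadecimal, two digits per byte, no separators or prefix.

64adef6307e40c93204559bd

First, C1 ⊕ C2 = (M1 ⊕ K) ⊕ (M2 ⊕ K) = M1 ⊕ M2, so the key drops out. Then M2 = (M1 ⊕ M2) ⊕ M1 over the first 12 bytes.
byte 0: (38 XOR 1e) XOR 42 = 26 XOR 42 = 64
byte 1: (7e XOR b6) XOR 65 = c8 XOR 65 = ad
byte 2: (a0 XOR 3d) XOR 72 = 9d XOR 72 = ef
byte 3: (62 XOR 6d) XOR 6c = 0f XOR 6c = 63
byte 4: (e9 XOR 87) XOR 69 = 6e XOR 69 = 07
byte 5: (fd XOR 77) XOR 6e = 8a XOR 6e = e4
byte 6: (24 XOR 08) XOR 20 = 2c XOR 20 = 0c
byte 7: (0a XOR da) XOR 43 = d0 XOR 43 = 93
byte 8: (9c XOR dd) XOR 61 = 41 XOR 61 = 20
byte 9: (71 XOR 5d) XOR 69 = 2c XOR 69 = 45
byte 10: (6b XOR 40) XOR 72 = 2b XOR 72 = 59
byte 11: (b7 XOR 65) XOR 6f = d2 XOR 6f = bd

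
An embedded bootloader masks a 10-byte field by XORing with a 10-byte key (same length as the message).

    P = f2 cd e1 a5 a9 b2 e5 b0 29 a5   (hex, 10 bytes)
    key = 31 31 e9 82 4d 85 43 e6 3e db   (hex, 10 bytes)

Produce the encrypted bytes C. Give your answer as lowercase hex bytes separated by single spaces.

c3 fc 08 27 e4 37 a6 56 17 7e

XOR is its own inverse, so applying the key byte-wise gives the result directly.
242 ^  49 = 195
205 ^  49 = 252
225 ^ 233 =   8
165 ^ 130 =  39
169 ^  77 = 228
178 ^ 133 =  55
229 ^  67 = 166
176 ^ 230 =  86
 41 ^  62 =  23
165 ^ 219 = 126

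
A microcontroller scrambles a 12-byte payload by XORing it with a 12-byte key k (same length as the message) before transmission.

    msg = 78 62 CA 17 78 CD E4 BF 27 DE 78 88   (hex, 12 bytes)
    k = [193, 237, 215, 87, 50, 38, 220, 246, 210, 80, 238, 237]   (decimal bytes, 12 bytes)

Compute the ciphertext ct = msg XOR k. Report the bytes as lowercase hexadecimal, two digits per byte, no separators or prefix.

78 ^ c1 = b9
62 ^ ed = 8f
ca ^ d7 = 1d
17 ^ 57 = 40
78 ^ 32 = 4a
cd ^ 26 = eb
e4 ^ dc = 38
bf ^ f6 = 49
27 ^ d2 = f5
de ^ 50 = 8e
78 ^ ee = 96
88 ^ ed = 65

b98f1d404aeb3849f58e9665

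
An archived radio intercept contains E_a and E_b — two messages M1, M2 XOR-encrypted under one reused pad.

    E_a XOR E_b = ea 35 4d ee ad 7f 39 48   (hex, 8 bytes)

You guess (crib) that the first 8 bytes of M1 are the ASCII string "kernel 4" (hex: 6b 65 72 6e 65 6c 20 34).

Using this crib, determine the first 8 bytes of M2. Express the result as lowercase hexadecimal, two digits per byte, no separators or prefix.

81503f80c813197c

Since E_a ⊕ E_b = M1 ⊕ M2, XORing with the guessed M1 bytes yields the corresponding M2 bytes: M2 = (E_a ⊕ E_b) ⊕ M1.
234 ^ 107 = 129
 53 ^ 101 =  80
 77 ^ 114 =  63
238 ^ 110 = 128
173 ^ 101 = 200
127 ^ 108 =  19
 57 ^  32 =  25
 72 ^  52 = 124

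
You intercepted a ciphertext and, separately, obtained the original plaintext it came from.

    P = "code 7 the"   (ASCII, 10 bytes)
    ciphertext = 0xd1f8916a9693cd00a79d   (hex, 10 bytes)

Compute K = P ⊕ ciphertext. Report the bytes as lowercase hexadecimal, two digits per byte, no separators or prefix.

b297f50fb6a4ed74cff8

Since ciphertext = P ⊕ K, XORing both sides with P gives K = P ⊕ ciphertext.
63 ⊕ d1 = b2
6f ⊕ f8 = 97
64 ⊕ 91 = f5
65 ⊕ 6a = 0f
20 ⊕ 96 = b6
37 ⊕ 93 = a4
20 ⊕ cd = ed
74 ⊕ 00 = 74
68 ⊕ a7 = cf
65 ⊕ 9d = f8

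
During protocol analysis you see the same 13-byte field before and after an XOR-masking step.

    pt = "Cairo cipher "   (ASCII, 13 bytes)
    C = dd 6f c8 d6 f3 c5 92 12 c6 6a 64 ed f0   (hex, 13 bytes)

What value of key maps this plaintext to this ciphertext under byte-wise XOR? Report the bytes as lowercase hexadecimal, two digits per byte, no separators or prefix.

Since C = pt ⊕ key, XORing both sides with pt gives key = pt ⊕ C.
byte 0: 01000011 ⊕ 11011101 = 10011110
byte 1: 01100001 ⊕ 01101111 = 00001110
byte 2: 01101001 ⊕ 11001000 = 10100001
byte 3: 01110010 ⊕ 11010110 = 10100100
byte 4: 01101111 ⊕ 11110011 = 10011100
byte 5: 00100000 ⊕ 11000101 = 11100101
byte 6: 01100011 ⊕ 10010010 = 11110001
byte 7: 01101001 ⊕ 00010010 = 01111011
byte 8: 01110000 ⊕ 11000110 = 10110110
byte 9: 01101000 ⊕ 01101010 = 00000010
byte 10: 01100101 ⊕ 01100100 = 00000001
byte 11: 01110010 ⊕ 11101101 = 10011111
byte 12: 00100000 ⊕ 11110000 = 11010000

9e0ea1a49ce5f17bb602019fd0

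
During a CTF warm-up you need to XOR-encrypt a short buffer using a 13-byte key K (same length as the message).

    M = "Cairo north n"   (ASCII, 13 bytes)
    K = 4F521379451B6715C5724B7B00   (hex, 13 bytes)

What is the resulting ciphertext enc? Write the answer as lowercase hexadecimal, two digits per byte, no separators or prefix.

XOR is its own inverse, so applying the key byte-wise gives the result directly.
43 ⊕ 4f = 0c
61 ⊕ 52 = 33
69 ⊕ 13 = 7a
72 ⊕ 79 = 0b
6f ⊕ 45 = 2a
20 ⊕ 1b = 3b
6e ⊕ 67 = 09
6f ⊕ 15 = 7a
72 ⊕ c5 = b7
74 ⊕ 72 = 06
68 ⊕ 4b = 23
20 ⊕ 7b = 5b
6e ⊕ 00 = 6e

0c337a0b2a3b097ab706235b6e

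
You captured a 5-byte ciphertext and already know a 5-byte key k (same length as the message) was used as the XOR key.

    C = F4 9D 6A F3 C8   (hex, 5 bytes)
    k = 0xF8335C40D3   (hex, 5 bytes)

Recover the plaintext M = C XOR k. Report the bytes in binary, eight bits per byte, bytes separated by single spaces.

XOR is its own inverse, so applying the key byte-wise gives the result directly.
byte 0: 244 xor 248 =  12
byte 1: 157 xor  51 = 174
byte 2: 106 xor  92 =  54
byte 3: 243 xor  64 = 179
byte 4: 200 xor 211 =  27

00001100 10101110 00110110 10110011 00011011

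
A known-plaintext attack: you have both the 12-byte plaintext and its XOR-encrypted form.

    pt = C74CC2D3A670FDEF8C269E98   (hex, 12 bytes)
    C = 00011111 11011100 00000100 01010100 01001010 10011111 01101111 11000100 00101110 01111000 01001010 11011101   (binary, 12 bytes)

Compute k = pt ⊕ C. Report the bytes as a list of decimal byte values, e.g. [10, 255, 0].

[216, 144, 198, 135, 236, 239, 146, 43, 162, 94, 212, 69]

Since C = pt ⊕ k, XORing both sides with pt gives k = pt ⊕ C.
c7 xor 1f = d8
4c xor dc = 90
c2 xor 04 = c6
d3 xor 54 = 87
a6 xor 4a = ec
70 xor 9f = ef
fd xor 6f = 92
ef xor c4 = 2b
8c xor 2e = a2
26 xor 78 = 5e
9e xor 4a = d4
98 xor dd = 45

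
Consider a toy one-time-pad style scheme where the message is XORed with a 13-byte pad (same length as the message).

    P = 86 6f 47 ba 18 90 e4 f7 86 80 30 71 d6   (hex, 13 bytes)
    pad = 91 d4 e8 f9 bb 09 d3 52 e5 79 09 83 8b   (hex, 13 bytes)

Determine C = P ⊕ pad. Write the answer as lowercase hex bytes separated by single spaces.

86 xor 91 = 17
6f xor d4 = bb
47 xor e8 = af
ba xor f9 = 43
18 xor bb = a3
90 xor 09 = 99
e4 xor d3 = 37
f7 xor 52 = a5
86 xor e5 = 63
80 xor 79 = f9
30 xor 09 = 39
71 xor 83 = f2
d6 xor 8b = 5d

17 bb af 43 a3 99 37 a5 63 f9 39 f2 5d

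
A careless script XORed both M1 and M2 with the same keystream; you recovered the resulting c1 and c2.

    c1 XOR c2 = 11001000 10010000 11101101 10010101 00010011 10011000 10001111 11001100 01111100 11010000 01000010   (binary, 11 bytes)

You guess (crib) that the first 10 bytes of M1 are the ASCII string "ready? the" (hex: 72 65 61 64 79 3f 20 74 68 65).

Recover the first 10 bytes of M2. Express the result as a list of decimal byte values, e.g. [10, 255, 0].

[186, 245, 140, 241, 106, 167, 175, 184, 20, 181]

Since c1 ⊕ c2 = M1 ⊕ M2, XORing with the guessed M1 bytes yields the corresponding M2 bytes: M2 = (c1 ⊕ c2) ⊕ M1.
11001000 ⊕ 01110010 = 10111010
10010000 ⊕ 01100101 = 11110101
11101101 ⊕ 01100001 = 10001100
10010101 ⊕ 01100100 = 11110001
00010011 ⊕ 01111001 = 01101010
10011000 ⊕ 00111111 = 10100111
10001111 ⊕ 00100000 = 10101111
11001100 ⊕ 01110100 = 10111000
01111100 ⊕ 01101000 = 00010100
11010000 ⊕ 01100101 = 10110101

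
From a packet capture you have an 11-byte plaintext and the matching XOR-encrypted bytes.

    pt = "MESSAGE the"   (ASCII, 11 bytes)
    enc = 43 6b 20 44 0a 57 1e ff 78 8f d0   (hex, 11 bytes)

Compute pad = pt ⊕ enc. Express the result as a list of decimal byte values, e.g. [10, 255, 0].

Since enc = pt ⊕ pad, XORing both sides with pt gives pad = pt ⊕ enc.
4d ^ 43 = 0e
45 ^ 6b = 2e
53 ^ 20 = 73
53 ^ 44 = 17
41 ^ 0a = 4b
47 ^ 57 = 10
45 ^ 1e = 5b
20 ^ ff = df
74 ^ 78 = 0c
68 ^ 8f = e7
65 ^ d0 = b5

[14, 46, 115, 23, 75, 16, 91, 223, 12, 231, 181]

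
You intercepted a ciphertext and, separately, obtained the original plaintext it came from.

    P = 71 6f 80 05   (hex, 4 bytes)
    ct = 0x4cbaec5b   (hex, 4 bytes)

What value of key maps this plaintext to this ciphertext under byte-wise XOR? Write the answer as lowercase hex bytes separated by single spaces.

3d d5 6c 5e

Since ct = P ⊕ key, XORing both sides with P gives key = P ⊕ ct.
01110001 ^ 01001100 = 00111101
01101111 ^ 10111010 = 11010101
10000000 ^ 11101100 = 01101100
00000101 ^ 01011011 = 01011110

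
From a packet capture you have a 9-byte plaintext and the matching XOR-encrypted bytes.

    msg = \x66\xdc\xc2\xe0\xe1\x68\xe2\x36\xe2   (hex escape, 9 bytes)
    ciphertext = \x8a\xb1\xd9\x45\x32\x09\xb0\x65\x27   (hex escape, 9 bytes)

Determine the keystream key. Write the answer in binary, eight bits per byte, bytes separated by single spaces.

Since ciphertext = msg ⊕ key, XORing both sides with msg gives key = msg ⊕ ciphertext.
66 xor 8a = ec
dc xor b1 = 6d
c2 xor d9 = 1b
e0 xor 45 = a5
e1 xor 32 = d3
68 xor 09 = 61
e2 xor b0 = 52
36 xor 65 = 53
e2 xor 27 = c5

11101100 01101101 00011011 10100101 11010011 01100001 01010010 01010011 11000101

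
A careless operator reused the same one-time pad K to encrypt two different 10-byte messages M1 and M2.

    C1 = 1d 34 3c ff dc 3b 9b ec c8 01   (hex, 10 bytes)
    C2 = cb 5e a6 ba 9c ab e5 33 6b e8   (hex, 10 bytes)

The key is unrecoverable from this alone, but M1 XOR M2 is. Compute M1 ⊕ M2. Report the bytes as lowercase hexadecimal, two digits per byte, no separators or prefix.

d66a9a4540907edfa3e9

C1 ⊕ C2 = (M1 ⊕ K) ⊕ (M2 ⊕ K) = M1 ⊕ M2 — the shared key cancels under XOR.
1d ⊕ cb = d6
34 ⊕ 5e = 6a
3c ⊕ a6 = 9a
ff ⊕ ba = 45
dc ⊕ 9c = 40
3b ⊕ ab = 90
9b ⊕ e5 = 7e
ec ⊕ 33 = df
c8 ⊕ 6b = a3
01 ⊕ e8 = e9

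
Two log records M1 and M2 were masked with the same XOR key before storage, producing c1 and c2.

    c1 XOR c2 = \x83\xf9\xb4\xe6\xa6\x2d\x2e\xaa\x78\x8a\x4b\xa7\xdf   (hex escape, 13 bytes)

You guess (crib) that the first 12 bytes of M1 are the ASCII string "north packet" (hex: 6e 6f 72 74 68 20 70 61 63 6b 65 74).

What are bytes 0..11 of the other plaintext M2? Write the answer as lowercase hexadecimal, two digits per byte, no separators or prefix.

ed96c692ce0d5ecb1be12ed3

Since c1 ⊕ c2 = M1 ⊕ M2, XORing with the guessed M1 bytes yields the corresponding M2 bytes: M2 = (c1 ⊕ c2) ⊕ M1.
83 ^ 6e = ed
f9 ^ 6f = 96
b4 ^ 72 = c6
e6 ^ 74 = 92
a6 ^ 68 = ce
2d ^ 20 = 0d
2e ^ 70 = 5e
aa ^ 61 = cb
78 ^ 63 = 1b
8a ^ 6b = e1
4b ^ 65 = 2e
a7 ^ 74 = d3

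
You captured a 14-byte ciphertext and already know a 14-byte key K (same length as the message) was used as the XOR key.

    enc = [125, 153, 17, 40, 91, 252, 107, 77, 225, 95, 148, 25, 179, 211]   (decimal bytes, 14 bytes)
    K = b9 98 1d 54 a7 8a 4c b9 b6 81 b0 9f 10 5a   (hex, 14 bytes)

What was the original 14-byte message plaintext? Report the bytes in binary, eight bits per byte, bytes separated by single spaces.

11000100 00000001 00001100 01111100 11111100 01110110 00100111 11110100 01010111 11011110 00100100 10000110 10100011 10001001

7d ^ b9 = c4
99 ^ 98 = 01
11 ^ 1d = 0c
28 ^ 54 = 7c
5b ^ a7 = fc
fc ^ 8a = 76
6b ^ 4c = 27
4d ^ b9 = f4
e1 ^ b6 = 57
5f ^ 81 = de
94 ^ b0 = 24
19 ^ 9f = 86
b3 ^ 10 = a3
d3 ^ 5a = 89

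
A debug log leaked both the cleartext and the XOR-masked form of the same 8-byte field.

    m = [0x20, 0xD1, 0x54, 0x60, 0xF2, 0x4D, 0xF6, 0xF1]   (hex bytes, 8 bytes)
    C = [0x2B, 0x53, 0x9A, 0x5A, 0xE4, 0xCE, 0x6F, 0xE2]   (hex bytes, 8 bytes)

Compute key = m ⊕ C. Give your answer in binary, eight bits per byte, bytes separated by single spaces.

00001011 10000010 11001110 00111010 00010110 10000011 10011001 00010011

Since C = m ⊕ key, XORing both sides with m gives key = m ⊕ C.
byte 0: 20 ^ 2b = 0b
byte 1: d1 ^ 53 = 82
byte 2: 54 ^ 9a = ce
byte 3: 60 ^ 5a = 3a
byte 4: f2 ^ e4 = 16
byte 5: 4d ^ ce = 83
byte 6: f6 ^ 6f = 99
byte 7: f1 ^ e2 = 13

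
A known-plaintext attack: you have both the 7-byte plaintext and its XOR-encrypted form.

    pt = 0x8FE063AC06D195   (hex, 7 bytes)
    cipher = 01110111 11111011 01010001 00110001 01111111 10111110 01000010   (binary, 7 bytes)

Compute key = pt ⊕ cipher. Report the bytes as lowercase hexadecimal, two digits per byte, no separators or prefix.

Since cipher = pt ⊕ key, XORing both sides with pt gives key = pt ⊕ cipher.
8f xor 77 = f8
e0 xor fb = 1b
63 xor 51 = 32
ac xor 31 = 9d
06 xor 7f = 79
d1 xor be = 6f
95 xor 42 = d7

f81b329d796fd7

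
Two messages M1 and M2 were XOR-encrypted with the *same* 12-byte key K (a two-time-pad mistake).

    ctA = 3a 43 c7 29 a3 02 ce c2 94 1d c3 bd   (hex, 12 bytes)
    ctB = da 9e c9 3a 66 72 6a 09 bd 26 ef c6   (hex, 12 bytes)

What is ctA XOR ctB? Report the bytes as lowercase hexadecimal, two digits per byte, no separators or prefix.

e0dd0e13c570a4cb293b2c7b

ctA ⊕ ctB = (M1 ⊕ K) ⊕ (M2 ⊕ K) = M1 ⊕ M2 — the shared key cancels under XOR.
3a ⊕ da = e0
43 ⊕ 9e = dd
c7 ⊕ c9 = 0e
29 ⊕ 3a = 13
a3 ⊕ 66 = c5
02 ⊕ 72 = 70
ce ⊕ 6a = a4
c2 ⊕ 09 = cb
94 ⊕ bd = 29
1d ⊕ 26 = 3b
c3 ⊕ ef = 2c
bd ⊕ c6 = 7b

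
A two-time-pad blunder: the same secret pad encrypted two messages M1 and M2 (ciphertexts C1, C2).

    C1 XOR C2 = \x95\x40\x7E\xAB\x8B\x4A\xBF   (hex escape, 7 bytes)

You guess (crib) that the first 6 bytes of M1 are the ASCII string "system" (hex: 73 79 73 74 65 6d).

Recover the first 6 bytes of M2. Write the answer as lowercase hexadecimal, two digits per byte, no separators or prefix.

e6390ddfee27

Since C1 ⊕ C2 = M1 ⊕ M2, XORing with the guessed M1 bytes yields the corresponding M2 bytes: M2 = (C1 ⊕ C2) ⊕ M1.
95 XOR 73 = e6
40 XOR 79 = 39
7e XOR 73 = 0d
ab XOR 74 = df
8b XOR 65 = ee
4a XOR 6d = 27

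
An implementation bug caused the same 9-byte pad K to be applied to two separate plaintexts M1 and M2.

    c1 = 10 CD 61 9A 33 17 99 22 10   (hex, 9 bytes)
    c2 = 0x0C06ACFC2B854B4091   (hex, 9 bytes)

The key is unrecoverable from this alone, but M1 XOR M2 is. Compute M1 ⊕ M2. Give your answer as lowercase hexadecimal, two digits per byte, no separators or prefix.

c1 ⊕ c2 = (M1 ⊕ K) ⊕ (M2 ⊕ K) = M1 ⊕ M2 — the shared key cancels under XOR.
byte 0: 10 XOR 0c = 1c
byte 1: cd XOR 06 = cb
byte 2: 61 XOR ac = cd
byte 3: 9a XOR fc = 66
byte 4: 33 XOR 2b = 18
byte 5: 17 XOR 85 = 92
byte 6: 99 XOR 4b = d2
byte 7: 22 XOR 40 = 62
byte 8: 10 XOR 91 = 81

1ccbcd661892d26281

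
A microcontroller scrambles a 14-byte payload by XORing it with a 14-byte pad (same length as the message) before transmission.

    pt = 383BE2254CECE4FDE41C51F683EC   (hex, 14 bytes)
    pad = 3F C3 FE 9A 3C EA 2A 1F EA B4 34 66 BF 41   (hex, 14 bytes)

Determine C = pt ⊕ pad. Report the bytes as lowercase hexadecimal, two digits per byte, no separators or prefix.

07f81cbf7006cee20ea865903cad

byte 0:  56 ⊕  63 =   7
byte 1:  59 ⊕ 195 = 248
byte 2: 226 ⊕ 254 =  28
byte 3:  37 ⊕ 154 = 191
byte 4:  76 ⊕  60 = 112
byte 5: 236 ⊕ 234 =   6
byte 6: 228 ⊕  42 = 206
byte 7: 253 ⊕  31 = 226
byte 8: 228 ⊕ 234 =  14
byte 9:  28 ⊕ 180 = 168
byte 10:  81 ⊕  52 = 101
byte 11: 246 ⊕ 102 = 144
byte 12: 131 ⊕ 191 =  60
byte 13: 236 ⊕  65 = 173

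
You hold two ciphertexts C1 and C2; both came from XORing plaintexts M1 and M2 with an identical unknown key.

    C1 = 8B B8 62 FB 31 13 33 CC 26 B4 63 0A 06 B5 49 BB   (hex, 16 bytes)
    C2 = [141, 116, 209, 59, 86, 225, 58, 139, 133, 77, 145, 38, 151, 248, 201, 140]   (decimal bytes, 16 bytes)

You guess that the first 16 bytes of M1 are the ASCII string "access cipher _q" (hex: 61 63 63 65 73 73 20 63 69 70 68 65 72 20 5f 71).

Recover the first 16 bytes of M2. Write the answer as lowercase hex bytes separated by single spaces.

67 af d0 a5 14 81 29 24 ca 89 9a 49 e3 6d df 46

First, C1 ⊕ C2 = (M1 ⊕ K) ⊕ (M2 ⊕ K) = M1 ⊕ M2, so the key drops out. Then M2 = (M1 ⊕ M2) ⊕ M1 over the first 16 bytes.
byte 0: (8b ^ 8d) ^ 61 = 06 ^ 61 = 67
byte 1: (b8 ^ 74) ^ 63 = cc ^ 63 = af
byte 2: (62 ^ d1) ^ 63 = b3 ^ 63 = d0
byte 3: (fb ^ 3b) ^ 65 = c0 ^ 65 = a5
byte 4: (31 ^ 56) ^ 73 = 67 ^ 73 = 14
byte 5: (13 ^ e1) ^ 73 = f2 ^ 73 = 81
byte 6: (33 ^ 3a) ^ 20 = 09 ^ 20 = 29
byte 7: (cc ^ 8b) ^ 63 = 47 ^ 63 = 24
byte 8: (26 ^ 85) ^ 69 = a3 ^ 69 = ca
byte 9: (b4 ^ 4d) ^ 70 = f9 ^ 70 = 89
byte 10: (63 ^ 91) ^ 68 = f2 ^ 68 = 9a
byte 11: (0a ^ 26) ^ 65 = 2c ^ 65 = 49
byte 12: (06 ^ 97) ^ 72 = 91 ^ 72 = e3
byte 13: (b5 ^ f8) ^ 20 = 4d ^ 20 = 6d
byte 14: (49 ^ c9) ^ 5f = 80 ^ 5f = df
byte 15: (bb ^ 8c) ^ 71 = 37 ^ 71 = 46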